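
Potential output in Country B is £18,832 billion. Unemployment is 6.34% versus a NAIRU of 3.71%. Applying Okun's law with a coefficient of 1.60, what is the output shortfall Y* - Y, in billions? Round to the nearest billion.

Output gap = -1.60 × (6.34 - 3.71) = -1.6 × 2.63 = -4.208%.
Actual GDP ≈ 18832 × 0.95792 ≈ 18040 billion, so the shortfall is 18832 - 18040 = 792 billion.

£792 billion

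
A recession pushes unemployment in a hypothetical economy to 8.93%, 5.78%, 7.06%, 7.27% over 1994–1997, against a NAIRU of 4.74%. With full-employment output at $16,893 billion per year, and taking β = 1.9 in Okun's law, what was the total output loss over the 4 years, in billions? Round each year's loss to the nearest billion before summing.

Year 1994: gap = -1.9 × (8.93 - 4.74) = -7.961%, loss ≈ 16893 × 7.961/100 ≈ 1345.
Year 1995: gap = -1.9 × (5.78 - 4.74) = -1.976%, loss ≈ 16893 × 1.976/100 ≈ 334.
Year 1996: gap = -1.9 × (7.06 - 4.74) = -4.408%, loss ≈ 16893 × 4.408/100 ≈ 745.
Year 1997: gap = -1.9 × (7.27 - 4.74) = -4.807%, loss ≈ 16893 × 4.807/100 ≈ 812.
Total lost output = 1345 + 334 + 745 + 812 = 3236 billion.

$3,236 billion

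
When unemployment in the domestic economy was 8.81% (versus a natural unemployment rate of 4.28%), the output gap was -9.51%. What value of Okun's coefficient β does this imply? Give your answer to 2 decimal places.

Okun's law: output gap = -β × (u - u*).
-9.51 = -β × (8.81 - 4.28) = -β × 4.53, so β = 9.51/4.53 = 2.10.

β ≈ 2.10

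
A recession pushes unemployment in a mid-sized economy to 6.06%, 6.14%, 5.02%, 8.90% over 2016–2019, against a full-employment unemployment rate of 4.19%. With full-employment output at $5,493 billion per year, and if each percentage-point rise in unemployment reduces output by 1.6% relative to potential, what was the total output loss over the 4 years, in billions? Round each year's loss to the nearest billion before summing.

Year 2016: gap = -1.6 × (6.06 - 4.19) = -2.992%, loss ≈ 5493 × 2.992/100 ≈ 164.
Year 2017: gap = -1.6 × (6.14 - 4.19) = -3.12%, loss ≈ 5493 × 3.12/100 ≈ 171.
Year 2018: gap = -1.6 × (5.02 - 4.19) = -1.328%, loss ≈ 5493 × 1.328/100 ≈ 73.
Year 2019: gap = -1.6 × (8.9 - 4.19) = -7.536%, loss ≈ 5493 × 7.536/100 ≈ 414.
Total lost output = 164 + 171 + 73 + 414 = 822 billion.

$822 billion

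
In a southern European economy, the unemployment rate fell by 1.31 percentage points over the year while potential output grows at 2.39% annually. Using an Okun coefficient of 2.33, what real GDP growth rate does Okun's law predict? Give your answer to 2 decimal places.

5.44%

Growth-rate Okun's law: g_Y = g_Y* - β × Δu.
g_Y = 2.39 - 2.33 × (-1.31) = 2.39 + 3.0523 = 5.4423%, i.e. 5.44% to 2 d.p.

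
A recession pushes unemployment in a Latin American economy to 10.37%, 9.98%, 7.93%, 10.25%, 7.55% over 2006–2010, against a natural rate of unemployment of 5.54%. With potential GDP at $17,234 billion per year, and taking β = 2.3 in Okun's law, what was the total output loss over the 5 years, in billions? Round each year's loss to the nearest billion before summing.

Year 2006: gap = -2.3 × (10.37 - 5.54) = -11.109%, loss ≈ 17234 × 11.109/100 ≈ 1915.
Year 2007: gap = -2.3 × (9.98 - 5.54) = -10.212%, loss ≈ 17234 × 10.212/100 ≈ 1760.
Year 2008: gap = -2.3 × (7.93 - 5.54) = -5.497%, loss ≈ 17234 × 5.497/100 ≈ 947.
Year 2009: gap = -2.3 × (10.25 - 5.54) = -10.833%, loss ≈ 17234 × 10.833/100 ≈ 1867.
Year 2010: gap = -2.3 × (7.55 - 5.54) = -4.623%, loss ≈ 17234 × 4.623/100 ≈ 797.
Total lost output = 1915 + 1760 + 947 + 1867 + 797 = 7286 billion.

$7,286 billion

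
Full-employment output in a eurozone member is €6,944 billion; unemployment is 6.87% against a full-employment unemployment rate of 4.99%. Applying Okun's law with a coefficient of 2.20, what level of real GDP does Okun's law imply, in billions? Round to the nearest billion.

Unemployment gap = 6.87 - 4.99 = 1.88 points, so the output gap is -2.2 × 1.88 = -4.136%.
Actual GDP = 6944 × (1 - 4.136/100) = 6944 × 0.95864 ≈ 6657 billion.

€6,657 billion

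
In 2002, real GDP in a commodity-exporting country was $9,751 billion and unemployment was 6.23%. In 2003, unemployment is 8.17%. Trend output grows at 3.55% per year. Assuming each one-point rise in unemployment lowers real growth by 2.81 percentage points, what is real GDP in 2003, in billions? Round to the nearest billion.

Δu = 8.17 - 6.23 = 1.94 points.
Okun's law (growth form): g_Y = g_Y* - β × Δu = 3.55 - 2.81 × (1.94) = 3.55 - 5.4514 = -1.9014%.
Real GDP in the next year = 9751 × (1 - 1.9014/100) = 9751 × 0.980986 ≈ 9566 billion.

$9,566 billion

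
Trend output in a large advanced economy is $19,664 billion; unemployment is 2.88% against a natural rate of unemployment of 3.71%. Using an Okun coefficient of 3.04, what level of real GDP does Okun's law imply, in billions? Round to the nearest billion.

Unemployment gap = 2.88 - 3.71 = -0.83 points, so the output gap is -3.04 × (-0.83) = 2.5232%.
Actual GDP = 19664 × (1 + 2.5232/100) = 19664 × 1.025232 ≈ 20160 billion.

$20,160 billion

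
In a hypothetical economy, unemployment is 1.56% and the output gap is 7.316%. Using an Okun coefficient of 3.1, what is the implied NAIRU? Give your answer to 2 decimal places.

3.92%

From Okun's law, u - u* = -(output gap)/β = -(7.316)/3.1 = -2.36 points.
So u* = 1.56 + 2.36 = 3.92%.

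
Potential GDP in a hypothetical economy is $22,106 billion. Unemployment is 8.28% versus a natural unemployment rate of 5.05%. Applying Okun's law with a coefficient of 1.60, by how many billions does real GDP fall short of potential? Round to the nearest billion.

$1,142 billion

Output gap = -1.60 × (8.28 - 5.05) = -1.6 × 3.23 = -5.168%.
Actual GDP ≈ 22106 × 0.94832 ≈ 20964 billion, so the shortfall is 22106 - 20964 = 1142 billion.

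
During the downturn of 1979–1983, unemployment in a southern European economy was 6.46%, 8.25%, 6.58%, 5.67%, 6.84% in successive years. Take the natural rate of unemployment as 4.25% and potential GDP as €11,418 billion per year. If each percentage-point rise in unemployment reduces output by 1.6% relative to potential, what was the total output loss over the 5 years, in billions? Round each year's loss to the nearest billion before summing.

€2,293 billion

Year 1979: gap = -1.6 × (6.46 - 4.25) = -3.536%, loss ≈ 11418 × 3.536/100 ≈ 404.
Year 1980: gap = -1.6 × (8.25 - 4.25) = -6.4%, loss ≈ 11418 × 6.4/100 ≈ 731.
Year 1981: gap = -1.6 × (6.58 - 4.25) = -3.728%, loss ≈ 11418 × 3.728/100 ≈ 426.
Year 1982: gap = -1.6 × (5.67 - 4.25) = -2.272%, loss ≈ 11418 × 2.272/100 ≈ 259.
Year 1983: gap = -1.6 × (6.84 - 4.25) = -4.144%, loss ≈ 11418 × 4.144/100 ≈ 473.
Total lost output = 404 + 731 + 426 + 259 + 473 = 2293 billion.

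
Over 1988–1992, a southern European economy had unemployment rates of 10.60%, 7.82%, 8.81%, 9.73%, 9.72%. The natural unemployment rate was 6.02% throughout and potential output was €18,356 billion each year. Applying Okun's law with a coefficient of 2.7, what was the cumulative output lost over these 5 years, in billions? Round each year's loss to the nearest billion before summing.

€8,218 billion

Year 1988: gap = -2.7 × (10.6 - 6.02) = -12.366%, loss ≈ 18356 × 12.366/100 ≈ 2270.
Year 1989: gap = -2.7 × (7.82 - 6.02) = -4.86%, loss ≈ 18356 × 4.86/100 ≈ 892.
Year 1990: gap = -2.7 × (8.81 - 6.02) = -7.533%, loss ≈ 18356 × 7.533/100 ≈ 1383.
Year 1991: gap = -2.7 × (9.73 - 6.02) = -10.017%, loss ≈ 18356 × 10.017/100 ≈ 1839.
Year 1992: gap = -2.7 × (9.72 - 6.02) = -9.99%, loss ≈ 18356 × 9.99/100 ≈ 1834.
Total lost output = 2270 + 892 + 1383 + 1839 + 1834 = 8218 billion.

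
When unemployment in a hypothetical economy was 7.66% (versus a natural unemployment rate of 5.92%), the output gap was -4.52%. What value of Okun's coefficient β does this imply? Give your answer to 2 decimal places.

Okun's law: output gap = -β × (u - u*).
-4.52 = -β × (7.66 - 5.92) = -β × 1.74, so β = 4.52/1.74 = 2.60.

β ≈ 2.60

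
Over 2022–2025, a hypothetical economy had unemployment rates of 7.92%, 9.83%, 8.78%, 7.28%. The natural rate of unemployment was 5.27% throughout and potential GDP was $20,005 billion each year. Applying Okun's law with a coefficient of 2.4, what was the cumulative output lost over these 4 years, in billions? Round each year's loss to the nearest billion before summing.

$6,111 billion

Year 2022: gap = -2.4 × (7.92 - 5.27) = -6.36%, loss ≈ 20005 × 6.36/100 ≈ 1272.
Year 2023: gap = -2.4 × (9.83 - 5.27) = -10.944%, loss ≈ 20005 × 10.944/100 ≈ 2189.
Year 2024: gap = -2.4 × (8.78 - 5.27) = -8.424%, loss ≈ 20005 × 8.424/100 ≈ 1685.
Year 2025: gap = -2.4 × (7.28 - 5.27) = -4.824%, loss ≈ 20005 × 4.824/100 ≈ 965.
Total lost output = 1272 + 2189 + 1685 + 965 = 6111 billion.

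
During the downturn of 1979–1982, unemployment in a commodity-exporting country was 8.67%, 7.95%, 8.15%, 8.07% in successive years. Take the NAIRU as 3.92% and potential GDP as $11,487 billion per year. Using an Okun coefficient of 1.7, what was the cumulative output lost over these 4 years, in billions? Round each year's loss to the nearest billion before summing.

Year 1979: gap = -1.7 × (8.67 - 3.92) = -8.075%, loss ≈ 11487 × 8.075/100 ≈ 928.
Year 1980: gap = -1.7 × (7.95 - 3.92) = -6.851%, loss ≈ 11487 × 6.851/100 ≈ 787.
Year 1981: gap = -1.7 × (8.15 - 3.92) = -7.191%, loss ≈ 11487 × 7.191/100 ≈ 826.
Year 1982: gap = -1.7 × (8.07 - 3.92) = -7.055%, loss ≈ 11487 × 7.055/100 ≈ 810.
Total lost output = 928 + 787 + 826 + 810 = 3351 billion.

$3,351 billion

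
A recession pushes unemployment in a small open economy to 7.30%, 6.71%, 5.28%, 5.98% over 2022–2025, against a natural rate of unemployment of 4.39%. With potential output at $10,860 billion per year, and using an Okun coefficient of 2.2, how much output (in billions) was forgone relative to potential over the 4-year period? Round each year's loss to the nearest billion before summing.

Year 2022: gap = -2.2 × (7.3 - 4.39) = -6.402%, loss ≈ 10860 × 6.402/100 ≈ 695.
Year 2023: gap = -2.2 × (6.71 - 4.39) = -5.104%, loss ≈ 10860 × 5.104/100 ≈ 554.
Year 2024: gap = -2.2 × (5.28 - 4.39) = -1.958%, loss ≈ 10860 × 1.958/100 ≈ 213.
Year 2025: gap = -2.2 × (5.98 - 4.39) = -3.498%, loss ≈ 10860 × 3.498/100 ≈ 380.
Total lost output = 695 + 554 + 213 + 380 = 1842 billion.

$1,842 billion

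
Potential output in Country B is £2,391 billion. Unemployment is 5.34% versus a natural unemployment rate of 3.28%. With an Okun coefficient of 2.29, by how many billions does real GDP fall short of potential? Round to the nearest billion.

Output gap = -2.29 × (5.34 - 3.28) = -2.29 × 2.06 = -4.7174%.
Actual GDP ≈ 2391 × 0.952826 ≈ 2278 billion, so the shortfall is 2391 - 2278 = 113 billion.

£113 billion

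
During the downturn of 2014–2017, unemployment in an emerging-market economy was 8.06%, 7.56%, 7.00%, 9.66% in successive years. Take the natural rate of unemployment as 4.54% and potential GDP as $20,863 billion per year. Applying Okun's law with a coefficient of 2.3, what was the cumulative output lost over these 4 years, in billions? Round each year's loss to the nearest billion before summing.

Year 2014: gap = -2.3 × (8.06 - 4.54) = -8.096%, loss ≈ 20863 × 8.096/100 ≈ 1689.
Year 2015: gap = -2.3 × (7.56 - 4.54) = -6.946%, loss ≈ 20863 × 6.946/100 ≈ 1449.
Year 2016: gap = -2.3 × (7 - 4.54) = -5.658%, loss ≈ 20863 × 5.658/100 ≈ 1180.
Year 2017: gap = -2.3 × (9.66 - 4.54) = -11.776%, loss ≈ 20863 × 11.776/100 ≈ 2457.
Total lost output = 1689 + 1449 + 1180 + 2457 = 6775 billion.

$6,775 billion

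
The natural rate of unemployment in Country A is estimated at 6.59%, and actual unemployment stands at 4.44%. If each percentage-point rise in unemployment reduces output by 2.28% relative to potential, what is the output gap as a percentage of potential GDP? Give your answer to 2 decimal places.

The unemployment gap is 4.44 - 6.59 = -2.15 percentage points.
Okun's law gives an output gap of -2.28 × (-2.15) = 4.902%, i.e. 4.90% above potential.

4.90%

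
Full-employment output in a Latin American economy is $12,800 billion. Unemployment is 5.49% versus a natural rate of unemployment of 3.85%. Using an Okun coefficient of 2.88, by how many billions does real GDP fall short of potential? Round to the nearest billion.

Output gap = -2.88 × (5.49 - 3.85) = -2.88 × 1.64 = -4.7232%.
Actual GDP ≈ 12800 × 0.952768 ≈ 12195 billion, so the shortfall is 12800 - 12195 = 605 billion.

$605 billion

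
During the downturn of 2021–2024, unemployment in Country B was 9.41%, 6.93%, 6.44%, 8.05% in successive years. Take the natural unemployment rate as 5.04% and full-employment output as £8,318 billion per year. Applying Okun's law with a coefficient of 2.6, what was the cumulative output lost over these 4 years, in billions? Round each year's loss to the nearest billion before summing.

£2,308 billion

Year 2021: gap = -2.6 × (9.41 - 5.04) = -11.362%, loss ≈ 8318 × 11.362/100 ≈ 945.
Year 2022: gap = -2.6 × (6.93 - 5.04) = -4.914%, loss ≈ 8318 × 4.914/100 ≈ 409.
Year 2023: gap = -2.6 × (6.44 - 5.04) = -3.64%, loss ≈ 8318 × 3.64/100 ≈ 303.
Year 2024: gap = -2.6 × (8.05 - 5.04) = -7.826%, loss ≈ 8318 × 7.826/100 ≈ 651.
Total lost output = 945 + 409 + 303 + 651 = 2308 billion.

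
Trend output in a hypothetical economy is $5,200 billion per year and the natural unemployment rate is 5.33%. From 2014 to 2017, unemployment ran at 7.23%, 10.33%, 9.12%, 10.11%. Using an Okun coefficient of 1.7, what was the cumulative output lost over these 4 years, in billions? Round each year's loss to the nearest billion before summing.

Year 2014: gap = -1.7 × (7.23 - 5.33) = -3.23%, loss ≈ 5200 × 3.23/100 ≈ 168.
Year 2015: gap = -1.7 × (10.33 - 5.33) = -8.5%, loss ≈ 5200 × 8.5/100 ≈ 442.
Year 2016: gap = -1.7 × (9.12 - 5.33) = -6.443%, loss ≈ 5200 × 6.443/100 ≈ 335.
Year 2017: gap = -1.7 × (10.11 - 5.33) = -8.126%, loss ≈ 5200 × 8.126/100 ≈ 423.
Total lost output = 168 + 442 + 335 + 423 = 1368 billion.

$1,368 billion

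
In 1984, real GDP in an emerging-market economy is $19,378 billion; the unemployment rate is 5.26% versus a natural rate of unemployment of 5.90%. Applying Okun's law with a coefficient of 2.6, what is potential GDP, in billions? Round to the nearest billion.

Unemployment gap = 5.26 - 5.9 = -0.64 points, so output gap = -2.6 × (-0.64) = 1.664%.
Since Y = Y* × (1 + gap/100), Y* = 19378/1.01664 ≈ 19061 billion.

$19,061 billion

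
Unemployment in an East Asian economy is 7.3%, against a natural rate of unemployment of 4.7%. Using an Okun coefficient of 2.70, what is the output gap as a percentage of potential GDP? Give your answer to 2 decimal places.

The unemployment gap is 7.3 - 4.7 = 2.6 percentage points.
Okun's law gives an output gap of -2.7 × 2.6 = -7.02%, i.e. 7.02% below potential.

-7.02%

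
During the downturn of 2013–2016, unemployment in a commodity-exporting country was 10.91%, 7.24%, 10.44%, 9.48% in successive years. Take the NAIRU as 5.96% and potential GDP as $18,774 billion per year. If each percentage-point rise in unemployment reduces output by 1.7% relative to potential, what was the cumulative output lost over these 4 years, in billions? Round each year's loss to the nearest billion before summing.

$4,542 billion

Year 2013: gap = -1.7 × (10.91 - 5.96) = -8.415%, loss ≈ 18774 × 8.415/100 ≈ 1580.
Year 2014: gap = -1.7 × (7.24 - 5.96) = -2.176%, loss ≈ 18774 × 2.176/100 ≈ 409.
Year 2015: gap = -1.7 × (10.44 - 5.96) = -7.616%, loss ≈ 18774 × 7.616/100 ≈ 1430.
Year 2016: gap = -1.7 × (9.48 - 5.96) = -5.984%, loss ≈ 18774 × 5.984/100 ≈ 1123.
Total lost output = 1580 + 409 + 1430 + 1123 = 4542 billion.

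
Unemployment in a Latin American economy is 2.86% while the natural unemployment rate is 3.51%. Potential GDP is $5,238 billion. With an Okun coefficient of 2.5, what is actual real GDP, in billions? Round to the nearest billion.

$5,323 billion

Unemployment gap = 2.86 - 3.51 = -0.65 points, so the output gap is -2.5 × (-0.65) = 1.625%.
Actual GDP = 5238 × (1 + 1.625/100) = 5238 × 1.01625 ≈ 5323 billion.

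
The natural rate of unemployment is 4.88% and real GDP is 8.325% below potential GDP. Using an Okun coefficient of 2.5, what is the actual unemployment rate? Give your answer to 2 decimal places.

8.21%

From Okun's law, u - u* = -(output gap)/β = -(-8.325)/2.5 = 3.33 points.
So u = 4.88 + 3.33 = 8.21%.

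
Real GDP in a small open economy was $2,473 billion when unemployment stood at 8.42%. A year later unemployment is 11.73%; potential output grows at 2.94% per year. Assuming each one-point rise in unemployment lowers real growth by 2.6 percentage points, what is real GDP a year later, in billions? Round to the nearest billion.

Δu = 11.73 - 8.42 = 3.31 points.
Okun's law (growth form): g_Y = g_Y* - β × Δu = 2.94 - 2.6 × (3.31) = 2.94 - 8.606 = -5.666%.
Real GDP in the next year = 2473 × (1 - 5.666/100) = 2473 × 0.94334 ≈ 2333 billion.

$2,333 billion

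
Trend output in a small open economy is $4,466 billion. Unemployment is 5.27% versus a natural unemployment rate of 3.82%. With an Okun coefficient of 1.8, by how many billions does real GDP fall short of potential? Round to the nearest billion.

Output gap = -1.8 × (5.27 - 3.82) = -1.8 × 1.45 = -2.61%.
Actual GDP ≈ 4466 × 0.9739 ≈ 4349 billion, so the shortfall is 4466 - 4349 = 117 billion.

$117 billion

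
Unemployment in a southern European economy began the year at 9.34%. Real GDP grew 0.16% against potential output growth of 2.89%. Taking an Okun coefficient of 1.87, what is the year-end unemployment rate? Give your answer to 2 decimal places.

Growth-rate Okun's law: g_Y = g_Y* - β × Δu, so Δu = (g_Y* - g_Y)/β.
Δu = (2.89 - 0.16)/1.87 = 2.73/1.87 = 1.46 percentage points.
Year-end unemployment = 9.34 + 1.46 = 10.80%.

10.80%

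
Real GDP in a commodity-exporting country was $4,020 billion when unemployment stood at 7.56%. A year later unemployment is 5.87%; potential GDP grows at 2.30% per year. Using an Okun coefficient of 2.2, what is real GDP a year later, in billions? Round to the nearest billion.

Δu = 5.87 - 7.56 = -1.69 points.
Okun's law (growth form): g_Y = g_Y* - β × Δu = 2.30 - 2.2 × (-1.69) = 2.3 + 3.718 = 6.018%.
Real GDP in the next year = 4020 × (1 + 6.018/100) = 4020 × 1.06018 ≈ 4262 billion.

$4,262 billion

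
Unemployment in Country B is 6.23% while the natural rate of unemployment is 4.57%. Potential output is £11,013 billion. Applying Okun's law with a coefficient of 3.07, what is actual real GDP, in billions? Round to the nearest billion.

£10,452 billion

Unemployment gap = 6.23 - 4.57 = 1.66 points, so the output gap is -3.07 × 1.66 = -5.0962%.
Actual GDP = 11013 × (1 - 5.0962/100) = 11013 × 0.949038 ≈ 10452 billion.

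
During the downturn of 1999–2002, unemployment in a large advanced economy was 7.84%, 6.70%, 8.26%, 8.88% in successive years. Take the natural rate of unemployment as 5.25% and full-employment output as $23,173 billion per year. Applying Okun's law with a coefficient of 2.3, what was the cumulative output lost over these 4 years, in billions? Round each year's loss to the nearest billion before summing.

$5,692 billion

Year 1999: gap = -2.3 × (7.84 - 5.25) = -5.957%, loss ≈ 23173 × 5.957/100 ≈ 1380.
Year 2000: gap = -2.3 × (6.7 - 5.25) = -3.335%, loss ≈ 23173 × 3.335/100 ≈ 773.
Year 2001: gap = -2.3 × (8.26 - 5.25) = -6.923%, loss ≈ 23173 × 6.923/100 ≈ 1604.
Year 2002: gap = -2.3 × (8.88 - 5.25) = -8.349%, loss ≈ 23173 × 8.349/100 ≈ 1935.
Total lost output = 1380 + 773 + 1604 + 1935 = 5692 billion.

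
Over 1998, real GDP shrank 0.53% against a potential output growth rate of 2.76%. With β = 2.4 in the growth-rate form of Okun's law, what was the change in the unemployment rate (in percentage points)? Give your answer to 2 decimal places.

1.37 percentage points

Growth-rate Okun's law: g_Y = g_Y* - β × Δu, so Δu = (g_Y* - g_Y)/β.
Δu = (2.76 + 0.53)/2.4 = 3.29/2.4 = 1.37 percentage points.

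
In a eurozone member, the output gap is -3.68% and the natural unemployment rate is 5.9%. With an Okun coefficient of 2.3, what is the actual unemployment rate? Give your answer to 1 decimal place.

7.5%

From Okun's law, u - u* = -(output gap)/β = -(-3.68)/2.3 = 1.6 points.
So u = 5.9 + 1.6 = 7.5%.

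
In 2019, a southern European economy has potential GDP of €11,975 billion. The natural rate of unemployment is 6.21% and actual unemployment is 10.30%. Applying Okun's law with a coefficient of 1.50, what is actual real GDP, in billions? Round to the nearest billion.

€11,240 billion

Unemployment gap = 10.3 - 6.21 = 4.09 points, so the output gap is -1.5 × 4.09 = -6.135%.
Actual GDP = 11975 × (1 - 6.135/100) = 11975 × 0.93865 ≈ 11240 billion.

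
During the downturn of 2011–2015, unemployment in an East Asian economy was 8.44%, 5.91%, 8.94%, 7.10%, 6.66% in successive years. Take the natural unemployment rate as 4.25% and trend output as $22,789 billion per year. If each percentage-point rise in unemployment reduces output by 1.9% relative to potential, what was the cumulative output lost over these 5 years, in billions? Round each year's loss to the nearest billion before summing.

$6,842 billion

Year 2011: gap = -1.9 × (8.44 - 4.25) = -7.961%, loss ≈ 22789 × 7.961/100 ≈ 1814.
Year 2012: gap = -1.9 × (5.91 - 4.25) = -3.154%, loss ≈ 22789 × 3.154/100 ≈ 719.
Year 2013: gap = -1.9 × (8.94 - 4.25) = -8.911%, loss ≈ 22789 × 8.911/100 ≈ 2031.
Year 2014: gap = -1.9 × (7.1 - 4.25) = -5.415%, loss ≈ 22789 × 5.415/100 ≈ 1234.
Year 2015: gap = -1.9 × (6.66 - 4.25) = -4.579%, loss ≈ 22789 × 4.579/100 ≈ 1044.
Total lost output = 1814 + 719 + 2031 + 1234 + 1044 = 6842 billion.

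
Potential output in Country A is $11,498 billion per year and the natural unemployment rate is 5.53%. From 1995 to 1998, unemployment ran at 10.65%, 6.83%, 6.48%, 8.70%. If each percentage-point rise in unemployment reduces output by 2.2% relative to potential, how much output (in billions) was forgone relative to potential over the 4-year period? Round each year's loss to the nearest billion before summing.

$2,666 billion

Year 1995: gap = -2.2 × (10.65 - 5.53) = -11.264%, loss ≈ 11498 × 11.264/100 ≈ 1295.
Year 1996: gap = -2.2 × (6.83 - 5.53) = -2.86%, loss ≈ 11498 × 2.86/100 ≈ 329.
Year 1997: gap = -2.2 × (6.48 - 5.53) = -2.09%, loss ≈ 11498 × 2.09/100 ≈ 240.
Year 1998: gap = -2.2 × (8.7 - 5.53) = -6.974%, loss ≈ 11498 × 6.974/100 ≈ 802.
Total lost output = 1295 + 329 + 240 + 802 = 2666 billion.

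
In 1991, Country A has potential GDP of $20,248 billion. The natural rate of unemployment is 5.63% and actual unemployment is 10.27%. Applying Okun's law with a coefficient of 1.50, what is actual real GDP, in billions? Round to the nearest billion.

$18,839 billion

Unemployment gap = 10.27 - 5.63 = 4.64 points, so the output gap is -1.5 × 4.64 = -6.96%.
Actual GDP = 20248 × (1 - 6.96/100) = 20248 × 0.9304 ≈ 18839 billion.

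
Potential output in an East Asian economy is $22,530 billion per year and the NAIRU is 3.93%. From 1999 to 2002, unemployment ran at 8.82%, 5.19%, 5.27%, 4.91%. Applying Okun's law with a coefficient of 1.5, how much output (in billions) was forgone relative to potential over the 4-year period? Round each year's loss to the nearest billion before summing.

Year 1999: gap = -1.5 × (8.82 - 3.93) = -7.335%, loss ≈ 22530 × 7.335/100 ≈ 1653.
Year 2000: gap = -1.5 × (5.19 - 3.93) = -1.89%, loss ≈ 22530 × 1.89/100 ≈ 426.
Year 2001: gap = -1.5 × (5.27 - 3.93) = -2.01%, loss ≈ 22530 × 2.01/100 ≈ 453.
Year 2002: gap = -1.5 × (4.91 - 3.93) = -1.47%, loss ≈ 22530 × 1.47/100 ≈ 331.
Total lost output = 1653 + 426 + 453 + 331 = 2863 billion.

$2,863 billion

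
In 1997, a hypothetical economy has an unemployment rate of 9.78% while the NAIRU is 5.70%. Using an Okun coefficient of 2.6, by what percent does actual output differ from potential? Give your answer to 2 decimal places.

The unemployment gap is 9.78 - 5.7 = 4.08 percentage points.
Okun's law gives an output gap of -2.6 × 4.08 = -10.608%, i.e. 10.61% below potential.

-10.61%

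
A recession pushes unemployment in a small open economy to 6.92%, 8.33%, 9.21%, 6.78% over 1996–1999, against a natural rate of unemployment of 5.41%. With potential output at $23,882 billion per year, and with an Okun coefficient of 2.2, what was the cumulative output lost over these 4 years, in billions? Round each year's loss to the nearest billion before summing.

$5,044 billion

Year 1996: gap = -2.2 × (6.92 - 5.41) = -3.322%, loss ≈ 23882 × 3.322/100 ≈ 793.
Year 1997: gap = -2.2 × (8.33 - 5.41) = -6.424%, loss ≈ 23882 × 6.424/100 ≈ 1534.
Year 1998: gap = -2.2 × (9.21 - 5.41) = -8.36%, loss ≈ 23882 × 8.36/100 ≈ 1997.
Year 1999: gap = -2.2 × (6.78 - 5.41) = -3.014%, loss ≈ 23882 × 3.014/100 ≈ 720.
Total lost output = 793 + 1534 + 1997 + 720 = 5044 billion.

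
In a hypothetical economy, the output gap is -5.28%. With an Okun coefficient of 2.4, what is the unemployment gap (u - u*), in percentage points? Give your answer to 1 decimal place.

Okun's law: output gap = -β × (u - u*), so u - u* = -(output gap)/β.
u - u* = -(-5.28)/2.4 = 2.2 percentage points.

2.2 percentage points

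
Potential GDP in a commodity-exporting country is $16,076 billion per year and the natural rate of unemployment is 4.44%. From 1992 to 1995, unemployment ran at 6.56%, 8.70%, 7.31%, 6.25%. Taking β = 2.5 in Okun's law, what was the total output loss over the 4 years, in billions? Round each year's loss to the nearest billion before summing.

Year 1992: gap = -2.5 × (6.56 - 4.44) = -5.3%, loss ≈ 16076 × 5.3/100 ≈ 852.
Year 1993: gap = -2.5 × (8.7 - 4.44) = -10.65%, loss ≈ 16076 × 10.65/100 ≈ 1712.
Year 1994: gap = -2.5 × (7.31 - 4.44) = -7.175%, loss ≈ 16076 × 7.175/100 ≈ 1153.
Year 1995: gap = -2.5 × (6.25 - 4.44) = -4.525%, loss ≈ 16076 × 4.525/100 ≈ 727.
Total lost output = 852 + 1712 + 1153 + 727 = 4444 billion.

$4,444 billion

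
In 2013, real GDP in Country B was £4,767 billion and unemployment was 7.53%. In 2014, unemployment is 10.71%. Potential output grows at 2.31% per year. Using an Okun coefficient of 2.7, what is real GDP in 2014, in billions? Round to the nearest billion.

Δu = 10.71 - 7.53 = 3.18 points.
Okun's law (growth form): g_Y = g_Y* - β × Δu = 2.31 - 2.7 × (3.18) = 2.31 - 8.586 = -6.276%.
Real GDP in the next year = 4767 × (1 - 6.276/100) = 4767 × 0.93724 ≈ 4468 billion.

£4,468 billion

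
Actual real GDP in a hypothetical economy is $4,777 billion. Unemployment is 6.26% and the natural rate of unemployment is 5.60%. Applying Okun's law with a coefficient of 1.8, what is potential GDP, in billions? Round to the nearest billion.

$4,834 billion

Unemployment gap = 6.26 - 5.6 = 0.66 points, so output gap = -1.8 × 0.66 = -1.188%.
Since Y = Y* × (1 + gap/100), Y* = 4777/0.98812 ≈ 4834 billion.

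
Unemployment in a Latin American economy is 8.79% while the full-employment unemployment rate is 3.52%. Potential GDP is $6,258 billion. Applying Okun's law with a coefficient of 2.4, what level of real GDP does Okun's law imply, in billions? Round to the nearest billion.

Unemployment gap = 8.79 - 3.52 = 5.27 points, so the output gap is -2.4 × 5.27 = -12.648%.
Actual GDP = 6258 × (1 - 12.648/100) = 6258 × 0.87352 ≈ 5466 billion.

$5,466 billion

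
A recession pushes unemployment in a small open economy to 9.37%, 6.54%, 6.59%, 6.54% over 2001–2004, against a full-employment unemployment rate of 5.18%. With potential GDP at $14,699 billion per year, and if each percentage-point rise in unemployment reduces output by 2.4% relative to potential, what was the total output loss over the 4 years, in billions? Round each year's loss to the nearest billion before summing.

$2,935 billion

Year 2001: gap = -2.4 × (9.37 - 5.18) = -10.056%, loss ≈ 14699 × 10.056/100 ≈ 1478.
Year 2002: gap = -2.4 × (6.54 - 5.18) = -3.264%, loss ≈ 14699 × 3.264/100 ≈ 480.
Year 2003: gap = -2.4 × (6.59 - 5.18) = -3.384%, loss ≈ 14699 × 3.384/100 ≈ 497.
Year 2004: gap = -2.4 × (6.54 - 5.18) = -3.264%, loss ≈ 14699 × 3.264/100 ≈ 480.
Total lost output = 1478 + 480 + 497 + 480 = 2935 billion.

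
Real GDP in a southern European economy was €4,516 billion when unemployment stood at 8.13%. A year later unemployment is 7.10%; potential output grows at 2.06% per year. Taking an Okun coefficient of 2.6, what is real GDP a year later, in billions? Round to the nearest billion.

Δu = 7.1 - 8.13 = -1.03 points.
Okun's law (growth form): g_Y = g_Y* - β × Δu = 2.06 - 2.6 × (-1.03) = 2.06 + 2.678 = 4.738%.
Real GDP in the next year = 4516 × (1 + 4.738/100) = 4516 × 1.04738 ≈ 4730 billion.

€4,730 billion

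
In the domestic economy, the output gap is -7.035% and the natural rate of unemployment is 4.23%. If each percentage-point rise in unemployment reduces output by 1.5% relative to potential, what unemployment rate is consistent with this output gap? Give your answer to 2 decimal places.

From Okun's law, u - u* = -(output gap)/β = -(-7.035)/1.5 = 4.69 points.
So u = 4.23 + 4.69 = 8.92%.

8.92%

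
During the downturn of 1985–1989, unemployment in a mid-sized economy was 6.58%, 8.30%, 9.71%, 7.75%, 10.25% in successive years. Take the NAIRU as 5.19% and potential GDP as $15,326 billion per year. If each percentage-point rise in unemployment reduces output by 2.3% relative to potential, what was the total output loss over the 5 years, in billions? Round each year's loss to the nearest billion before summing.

Year 1985: gap = -2.3 × (6.58 - 5.19) = -3.197%, loss ≈ 15326 × 3.197/100 ≈ 490.
Year 1986: gap = -2.3 × (8.3 - 5.19) = -7.153%, loss ≈ 15326 × 7.153/100 ≈ 1096.
Year 1987: gap = -2.3 × (9.71 - 5.19) = -10.396%, loss ≈ 15326 × 10.396/100 ≈ 1593.
Year 1988: gap = -2.3 × (7.75 - 5.19) = -5.888%, loss ≈ 15326 × 5.888/100 ≈ 902.
Year 1989: gap = -2.3 × (10.25 - 5.19) = -11.638%, loss ≈ 15326 × 11.638/100 ≈ 1784.
Total lost output = 490 + 1096 + 1593 + 902 + 1784 = 5865 billion.

$5,865 billion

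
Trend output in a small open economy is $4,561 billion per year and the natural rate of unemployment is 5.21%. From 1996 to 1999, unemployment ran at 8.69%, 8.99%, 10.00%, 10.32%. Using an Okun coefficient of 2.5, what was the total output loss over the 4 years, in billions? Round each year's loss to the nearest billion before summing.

$1,957 billion

Year 1996: gap = -2.5 × (8.69 - 5.21) = -8.7%, loss ≈ 4561 × 8.7/100 ≈ 397.
Year 1997: gap = -2.5 × (8.99 - 5.21) = -9.45%, loss ≈ 4561 × 9.45/100 ≈ 431.
Year 1998: gap = -2.5 × (10 - 5.21) = -11.975%, loss ≈ 4561 × 11.975/100 ≈ 546.
Year 1999: gap = -2.5 × (10.32 - 5.21) = -12.775%, loss ≈ 4561 × 12.775/100 ≈ 583.
Total lost output = 397 + 431 + 546 + 583 = 1957 billion.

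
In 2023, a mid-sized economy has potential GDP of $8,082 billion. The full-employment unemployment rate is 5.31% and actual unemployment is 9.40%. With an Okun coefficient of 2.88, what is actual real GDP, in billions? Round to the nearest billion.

$7,130 billion

Unemployment gap = 9.4 - 5.31 = 4.09 points, so the output gap is -2.88 × 4.09 = -11.7792%.
Actual GDP = 8082 × (1 - 11.7792/100) = 8082 × 0.882208 ≈ 7130 billion.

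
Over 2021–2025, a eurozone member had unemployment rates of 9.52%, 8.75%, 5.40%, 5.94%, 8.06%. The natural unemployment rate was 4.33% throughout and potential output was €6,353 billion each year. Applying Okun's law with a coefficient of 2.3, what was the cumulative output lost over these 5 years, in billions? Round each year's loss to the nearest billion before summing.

€2,340 billion

Year 2021: gap = -2.3 × (9.52 - 4.33) = -11.937%, loss ≈ 6353 × 11.937/100 ≈ 758.
Year 2022: gap = -2.3 × (8.75 - 4.33) = -10.166%, loss ≈ 6353 × 10.166/100 ≈ 646.
Year 2023: gap = -2.3 × (5.4 - 4.33) = -2.461%, loss ≈ 6353 × 2.461/100 ≈ 156.
Year 2024: gap = -2.3 × (5.94 - 4.33) = -3.703%, loss ≈ 6353 × 3.703/100 ≈ 235.
Year 2025: gap = -2.3 × (8.06 - 4.33) = -8.579%, loss ≈ 6353 × 8.579/100 ≈ 545.
Total lost output = 758 + 646 + 156 + 235 + 545 = 2340 billion.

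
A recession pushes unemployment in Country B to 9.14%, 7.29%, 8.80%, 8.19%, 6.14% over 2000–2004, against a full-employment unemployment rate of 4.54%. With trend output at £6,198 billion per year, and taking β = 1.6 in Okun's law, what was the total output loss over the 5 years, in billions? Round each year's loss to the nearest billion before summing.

£1,672 billion

Year 2000: gap = -1.6 × (9.14 - 4.54) = -7.36%, loss ≈ 6198 × 7.36/100 ≈ 456.
Year 2001: gap = -1.6 × (7.29 - 4.54) = -4.4%, loss ≈ 6198 × 4.4/100 ≈ 273.
Year 2002: gap = -1.6 × (8.8 - 4.54) = -6.816%, loss ≈ 6198 × 6.816/100 ≈ 422.
Year 2003: gap = -1.6 × (8.19 - 4.54) = -5.84%, loss ≈ 6198 × 5.84/100 ≈ 362.
Year 2004: gap = -1.6 × (6.14 - 4.54) = -2.56%, loss ≈ 6198 × 2.56/100 ≈ 159.
Total lost output = 456 + 273 + 422 + 362 + 159 = 1672 billion.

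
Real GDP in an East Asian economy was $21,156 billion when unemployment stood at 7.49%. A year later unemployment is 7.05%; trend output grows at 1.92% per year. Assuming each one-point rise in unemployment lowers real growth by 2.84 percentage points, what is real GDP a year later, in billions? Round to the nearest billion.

Δu = 7.05 - 7.49 = -0.44 points.
Okun's law (growth form): g_Y = g_Y* - β × Δu = 1.92 - 2.84 × (-0.44) = 1.92 + 1.2496 = 3.1696%.
Real GDP in the next year = 21156 × (1 + 3.1696/100) = 21156 × 1.031696 ≈ 21827 billion.

$21,827 billion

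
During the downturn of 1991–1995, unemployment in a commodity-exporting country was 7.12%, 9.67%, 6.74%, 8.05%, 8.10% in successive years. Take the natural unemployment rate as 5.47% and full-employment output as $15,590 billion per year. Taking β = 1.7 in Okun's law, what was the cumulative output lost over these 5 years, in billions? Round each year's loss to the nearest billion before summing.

$3,268 billion

Year 1991: gap = -1.7 × (7.12 - 5.47) = -2.805%, loss ≈ 15590 × 2.805/100 ≈ 437.
Year 1992: gap = -1.7 × (9.67 - 5.47) = -7.14%, loss ≈ 15590 × 7.14/100 ≈ 1113.
Year 1993: gap = -1.7 × (6.74 - 5.47) = -2.159%, loss ≈ 15590 × 2.159/100 ≈ 337.
Year 1994: gap = -1.7 × (8.05 - 5.47) = -4.386%, loss ≈ 15590 × 4.386/100 ≈ 684.
Year 1995: gap = -1.7 × (8.1 - 5.47) = -4.471%, loss ≈ 15590 × 4.471/100 ≈ 697.
Total lost output = 437 + 1113 + 337 + 684 + 697 = 3268 billion.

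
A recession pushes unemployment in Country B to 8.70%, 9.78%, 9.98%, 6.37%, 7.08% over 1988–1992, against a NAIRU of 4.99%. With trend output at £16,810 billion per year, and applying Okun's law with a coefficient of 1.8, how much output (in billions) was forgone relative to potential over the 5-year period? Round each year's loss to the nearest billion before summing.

£5,132 billion

Year 1988: gap = -1.8 × (8.7 - 4.99) = -6.678%, loss ≈ 16810 × 6.678/100 ≈ 1123.
Year 1989: gap = -1.8 × (9.78 - 4.99) = -8.622%, loss ≈ 16810 × 8.622/100 ≈ 1449.
Year 1990: gap = -1.8 × (9.98 - 4.99) = -8.982%, loss ≈ 16810 × 8.982/100 ≈ 1510.
Year 1991: gap = -1.8 × (6.37 - 4.99) = -2.484%, loss ≈ 16810 × 2.484/100 ≈ 418.
Year 1992: gap = -1.8 × (7.08 - 4.99) = -3.762%, loss ≈ 16810 × 3.762/100 ≈ 632.
Total lost output = 1123 + 1449 + 1510 + 418 + 632 = 5132 billion.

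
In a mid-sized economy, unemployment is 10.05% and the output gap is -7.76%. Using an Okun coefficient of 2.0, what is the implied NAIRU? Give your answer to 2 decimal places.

From Okun's law, u - u* = -(output gap)/β = -(-7.76)/2.0 = 3.88 points.
So u* = 10.05 - 3.88 = 6.17%.

6.17%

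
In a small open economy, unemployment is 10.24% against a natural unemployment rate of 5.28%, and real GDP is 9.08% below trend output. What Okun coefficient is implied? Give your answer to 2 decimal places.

Okun's law: output gap = -β × (u - u*).
-9.08 = -β × (10.24 - 5.28) = -β × 4.96, so β = 9.08/4.96 = 1.83.

β ≈ 1.83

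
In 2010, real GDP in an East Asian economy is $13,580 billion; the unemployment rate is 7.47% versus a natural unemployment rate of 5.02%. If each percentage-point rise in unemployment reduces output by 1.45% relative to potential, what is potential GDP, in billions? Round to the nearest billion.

Unemployment gap = 7.47 - 5.02 = 2.45 points, so output gap = -1.45 × 2.45 = -3.5525%.
Since Y = Y* × (1 + gap/100), Y* = 13580/0.964475 ≈ 14080 billion.

$14,080 billion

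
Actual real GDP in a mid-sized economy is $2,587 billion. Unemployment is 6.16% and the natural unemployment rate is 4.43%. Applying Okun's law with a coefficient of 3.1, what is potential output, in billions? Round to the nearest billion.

$2,734 billion

Unemployment gap = 6.16 - 4.43 = 1.73 points, so output gap = -3.1 × 1.73 = -5.363%.
Since Y = Y* × (1 + gap/100), Y* = 2587/0.94637 ≈ 2734 billion.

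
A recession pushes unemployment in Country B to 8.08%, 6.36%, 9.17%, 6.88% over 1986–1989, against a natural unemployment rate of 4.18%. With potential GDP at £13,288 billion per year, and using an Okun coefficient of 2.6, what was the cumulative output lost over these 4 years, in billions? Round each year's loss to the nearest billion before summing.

Year 1986: gap = -2.6 × (8.08 - 4.18) = -10.14%, loss ≈ 13288 × 10.14/100 ≈ 1347.
Year 1987: gap = -2.6 × (6.36 - 4.18) = -5.668%, loss ≈ 13288 × 5.668/100 ≈ 753.
Year 1988: gap = -2.6 × (9.17 - 4.18) = -12.974%, loss ≈ 13288 × 12.974/100 ≈ 1724.
Year 1989: gap = -2.6 × (6.88 - 4.18) = -7.02%, loss ≈ 13288 × 7.02/100 ≈ 933.
Total lost output = 1347 + 753 + 1724 + 933 = 4757 billion.

£4,757 billion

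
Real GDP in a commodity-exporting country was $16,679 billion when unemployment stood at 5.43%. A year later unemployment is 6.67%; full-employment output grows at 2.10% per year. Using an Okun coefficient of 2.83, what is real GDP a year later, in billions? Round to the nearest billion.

Δu = 6.67 - 5.43 = 1.24 points.
Okun's law (growth form): g_Y = g_Y* - β × Δu = 2.10 - 2.83 × (1.24) = 2.1 - 3.5092 = -1.4092%.
Real GDP in the next year = 16679 × (1 - 1.4092/100) = 16679 × 0.985908 ≈ 16444 billion.

$16,444 billion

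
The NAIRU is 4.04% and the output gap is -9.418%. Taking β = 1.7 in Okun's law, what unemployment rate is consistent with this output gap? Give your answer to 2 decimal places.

From Okun's law, u - u* = -(output gap)/β = -(-9.418)/1.7 = 5.54 points.
So u = 4.04 + 5.54 = 9.58%.

9.58%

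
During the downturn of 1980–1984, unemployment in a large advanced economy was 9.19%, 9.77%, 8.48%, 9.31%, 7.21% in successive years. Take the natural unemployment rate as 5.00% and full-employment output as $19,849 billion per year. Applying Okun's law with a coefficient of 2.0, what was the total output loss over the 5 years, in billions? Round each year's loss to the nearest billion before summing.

Year 1980: gap = -2.0 × (9.19 - 5) = -8.38%, loss ≈ 19849 × 8.38/100 ≈ 1663.
Year 1981: gap = -2.0 × (9.77 - 5) = -9.54%, loss ≈ 19849 × 9.54/100 ≈ 1894.
Year 1982: gap = -2.0 × (8.48 - 5) = -6.96%, loss ≈ 19849 × 6.96/100 ≈ 1381.
Year 1983: gap = -2.0 × (9.31 - 5) = -8.62%, loss ≈ 19849 × 8.62/100 ≈ 1711.
Year 1984: gap = -2.0 × (7.21 - 5) = -4.42%, loss ≈ 19849 × 4.42/100 ≈ 877.
Total lost output = 1663 + 1894 + 1381 + 1711 + 877 = 7526 billion.

$7,526 billion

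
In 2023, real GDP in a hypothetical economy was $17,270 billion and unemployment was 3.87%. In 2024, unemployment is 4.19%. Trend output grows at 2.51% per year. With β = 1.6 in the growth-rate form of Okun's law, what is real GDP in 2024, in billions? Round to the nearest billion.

$17,615 billion

Δu = 4.19 - 3.87 = 0.32 points.
Okun's law (growth form): g_Y = g_Y* - β × Δu = 2.51 - 1.6 × (0.32) = 2.51 - 0.512 = 1.998%.
Real GDP in the next year = 17270 × (1 + 1.998/100) = 17270 × 1.01998 ≈ 17615 billion.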